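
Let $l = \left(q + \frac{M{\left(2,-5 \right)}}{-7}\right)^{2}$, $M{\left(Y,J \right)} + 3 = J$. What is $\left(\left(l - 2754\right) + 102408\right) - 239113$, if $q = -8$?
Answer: $- \frac{6831187}{49} \approx -1.3941 \cdot 10^{5}$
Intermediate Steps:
$M{\left(Y,J \right)} = -3 + J$
$l = \frac{2304}{49}$ ($l = \left(-8 + \frac{-3 - 5}{-7}\right)^{2} = \left(-8 - - \frac{8}{7}\right)^{2} = \left(-8 + \frac{8}{7}\right)^{2} = \left(- \frac{48}{7}\right)^{2} = \frac{2304}{49} \approx 47.02$)
$\left(\left(l - 2754\right) + 102408\right) - 239113 = \left(\left(\frac{2304}{49} - 2754\right) + 102408\right) - 239113 = \left(- \frac{132642}{49} + 102408\right) - 239113 = \frac{4885350}{49} - 239113 = - \frac{6831187}{49}$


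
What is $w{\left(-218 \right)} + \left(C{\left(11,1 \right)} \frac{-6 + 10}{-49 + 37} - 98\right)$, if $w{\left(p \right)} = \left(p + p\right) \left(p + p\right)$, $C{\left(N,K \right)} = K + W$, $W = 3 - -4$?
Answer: $\frac{569986}{3} \approx 1.9 \cdot 10^{5}$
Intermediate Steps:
$W = 7$ ($W = 3 + 4 = 7$)
$C{\left(N,K \right)} = 7 + K$ ($C{\left(N,K \right)} = K + 7 = 7 + K$)
$w{\left(p \right)} = 4 p^{2}$ ($w{\left(p \right)} = 2 p 2 p = 4 p^{2}$)
$w{\left(-218 \right)} + \left(C{\left(11,1 \right)} \frac{-6 + 10}{-49 + 37} - 98\right) = 4 \left(-218\right)^{2} - \left(98 - \left(7 + 1\right) \frac{-6 + 10}{-49 + 37}\right) = 4 \cdot 47524 - \left(98 - 8 \frac{4}{-12}\right) = 190096 - \left(98 - 8 \cdot 4 \left(- \frac{1}{12}\right)\right) = 190096 + \left(8 \left(- \frac{1}{3}\right) - 98\right) = 190096 - \frac{302}{3} = \frac{569986}{3}$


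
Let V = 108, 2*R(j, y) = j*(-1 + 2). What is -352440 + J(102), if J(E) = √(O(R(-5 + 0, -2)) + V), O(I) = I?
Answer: -352440 + √422/2 ≈ -3.5243e+5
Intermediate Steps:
R(j, y) = j/2 (R(j, y) = (j*(-1 + 2))/2 = (j*1)/2 = j/2)
J(E) = √422/2 (J(E) = √((-5 + 0)/2 + 108) = √((½)*(-5) + 108) = √(-5/2 + 108) = √(211/2) = √422/2)
-352440 + J(102) = -352440 + √422/2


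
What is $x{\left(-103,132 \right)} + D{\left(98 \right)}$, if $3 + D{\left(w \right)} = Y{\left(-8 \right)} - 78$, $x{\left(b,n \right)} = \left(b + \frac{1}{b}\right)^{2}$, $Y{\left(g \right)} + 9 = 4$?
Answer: $\frac{111659726}{10609} \approx 10525.0$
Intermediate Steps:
$Y{\left(g \right)} = -5$ ($Y{\left(g \right)} = -9 + 4 = -5$)
$D{\left(w \right)} = -86$ ($D{\left(w \right)} = -3 - 83 = -86$)
$x{\left(-103,132 \right)} + D{\left(98 \right)} = \frac{\left(1 + \left(-103\right)^{2}\right)^{2}}{10609} - 86 = \frac{\left(1 + 10609\right)^{2}}{10609} - 86 = \frac{10610^{2}}{10609} - 86 = \frac{1}{10609} \cdot 112572100 - 86 = \frac{112572100}{10609} - 86 = \frac{111659726}{10609}$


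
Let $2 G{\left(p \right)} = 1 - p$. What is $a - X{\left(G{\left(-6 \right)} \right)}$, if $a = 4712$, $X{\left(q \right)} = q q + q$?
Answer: $\frac{18785}{4} \approx 4696.3$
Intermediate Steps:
$G{\left(p \right)} = \frac{1}{2} - \frac{p}{2}$ ($G{\left(p \right)} = \frac{1 - p}{2} = \frac{1}{2} - \frac{p}{2}$)
$X{\left(q \right)} = q + q^{2}$ ($X{\left(q \right)} = q^{2} + q = q + q^{2}$)
$a - X{\left(G{\left(-6 \right)} \right)} = 4712 - \left(\frac{1}{2} - -3\right) \left(1 + \left(\frac{1}{2} - -3\right)\right) = 4712 - \left(\frac{1}{2} + 3\right) \left(1 + \left(\frac{1}{2} + 3\right)\right) = 4712 - \frac{7 \left(1 + \frac{7}{2}\right)}{2} = 4712 - \frac{7}{2} \cdot \frac{9}{2} = 4712 - \frac{63}{4} = \frac{18785}{4}$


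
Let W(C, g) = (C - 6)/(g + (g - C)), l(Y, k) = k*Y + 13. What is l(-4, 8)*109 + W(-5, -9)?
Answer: -26912/13 ≈ -2070.2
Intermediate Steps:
l(Y, k) = 13 + Y*k (l(Y, k) = Y*k + 13 = 13 + Y*k)
W(C, g) = (-6 + C)/(-C + 2*g)
l(-4, 8)*109 + W(-5, -9) = (13 - 4*8)*109 + (6 - 1*(-5))/(-5 - 2*(-9)) = (13 - 32)*109 + (6 + 5)/(-5 + 18) = -19*109 + 11/13 = -2071 + (1/13)*11 = -2071 + 11/13 = -26912/13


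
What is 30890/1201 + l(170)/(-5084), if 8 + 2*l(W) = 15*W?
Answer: 122359/4804 ≈ 25.470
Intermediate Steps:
l(W) = -4 + 15*W/2 (l(W) = -4 + (15*W)/2 = -4 + 15*W/2)
30890/1201 + l(170)/(-5084) = 30890/1201 + (-4 + (15/2)*170)/(-5084) = 30890*(1/1201) + (-4 + 1275)*(-1/5084) = 30890/1201 + 1271*(-1/5084) = 30890/1201 - ¼ = 122359/4804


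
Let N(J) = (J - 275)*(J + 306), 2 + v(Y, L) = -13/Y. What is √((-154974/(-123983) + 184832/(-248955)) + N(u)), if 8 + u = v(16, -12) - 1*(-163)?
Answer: I*√13724225481075158806608501615/493859004240 ≈ 237.21*I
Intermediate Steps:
v(Y, L) = -2 - 13/Y
u = 2435/16 (u = -8 + ((-2 - 13/16) - 1*(-163)) = -8 + ((-2 - 13*1/16) + 163) = -8 + ((-2 - 13/16) + 163) = -8 + (-45/16 + 163) = -8 + 2563/16 = 2435/16 ≈ 152.19)
N(J) = (-275 + J)*(306 + J)
√((-154974/(-123983) + 184832/(-248955)) + N(u)) = √((-154974/(-123983) + 184832/(-248955)) + (-84150 + (2435/16)² + 31*(2435/16))) = √((-154974*(-1/123983) + 184832*(-1/248955)) + (-84150 + 5929225/256 + 75485/16)) = √((154974/123983 - 184832/248955) - 14405415/256) = √(15665526314/30866187765 - 14405415/256) = √(-444636233848011091/7901744067840) = I*√13724225481075158806608501615/493859004240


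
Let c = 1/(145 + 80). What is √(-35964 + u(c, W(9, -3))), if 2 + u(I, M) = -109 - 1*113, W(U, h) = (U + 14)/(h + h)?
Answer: 2*I*√9047 ≈ 190.23*I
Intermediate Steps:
c = 1/225 ≈ 0.0044444
W(U, h) = (14 + U)/(2*h) (W(U, h) = (14 + U)/((2*h)) = (14 + U)*(1/(2*h)) = (14 + U)/(2*h))
u(I, M) = -224 (u(I, M) = -2 + (-109 - 1*113) = -2 + (-109 - 113) = -2 - 222 = -224)
√(-35964 + u(c, W(9, -3))) = √(-35964 - 224) = √(-36188) = 2*I*√9047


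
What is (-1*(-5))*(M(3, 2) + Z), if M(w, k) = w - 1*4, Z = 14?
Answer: 65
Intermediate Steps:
M(w, k) = -4 + w (M(w, k) = w - 4 = -4 + w)
(-1*(-5))*(M(3, 2) + Z) = (-1*(-5))*((-4 + 3) + 14) = 5*(-1 + 14) = 5*13 = 65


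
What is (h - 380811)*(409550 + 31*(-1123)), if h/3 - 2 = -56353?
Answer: -206054385768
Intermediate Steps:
h = -169053 (h = 6 + 3*(-56353) = 6 - 169059 = -169053)
(h - 380811)*(409550 + 31*(-1123)) = (-169053 - 380811)*(409550 + 31*(-1123)) = -549864*(409550 - 34813) = -549864*374737 = -206054385768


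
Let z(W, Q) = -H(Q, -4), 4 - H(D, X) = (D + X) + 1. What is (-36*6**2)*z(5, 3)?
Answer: 5184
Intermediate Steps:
H(D, X) = 3 - D - X (H(D, X) = 4 - ((D + X) + 1) = 4 - (1 + D + X) = 4 + (-1 - D - X) = 3 - D - X)
z(W, Q) = -7 + Q (z(W, Q) = -(3 - Q - 1*(-4)) = -(3 - Q + 4) = -(7 - Q) = -7 + Q)
(-36*6**2)*z(5, 3) = (-36*6**2)*(-7 + 3) = -36*36*(-4) = -1296*(-4) = 5184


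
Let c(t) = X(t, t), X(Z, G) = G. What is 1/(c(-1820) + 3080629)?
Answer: 1/3078809 ≈ 3.2480e-7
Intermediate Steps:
c(t) = t
1/(c(-1820) + 3080629) = 1/(-1820 + 3080629) = 1/3078809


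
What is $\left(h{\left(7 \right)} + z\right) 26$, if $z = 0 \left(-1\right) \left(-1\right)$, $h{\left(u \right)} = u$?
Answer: $182$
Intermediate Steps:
$z = 0$ ($z = 0 \left(-1\right) = 0$)
$\left(h{\left(7 \right)} + z\right) 26 = \left(7 + 0\right) 26 = 7 \cdot 26 = 182$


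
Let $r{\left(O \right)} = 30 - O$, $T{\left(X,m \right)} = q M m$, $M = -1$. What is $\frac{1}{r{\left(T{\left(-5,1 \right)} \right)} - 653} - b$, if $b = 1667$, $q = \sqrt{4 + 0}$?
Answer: $- \frac{1035208}{621} \approx -1667.0$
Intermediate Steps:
$q = 2$ ($q = \sqrt{4} = 2$)
$T{\left(X,m \right)} = - 2 m$ ($T{\left(X,m \right)} = 2 \left(- m\right) = - 2 m$)
$\frac{1}{r{\left(T{\left(-5,1 \right)} \right)} - 653} - b = \frac{1}{\left(30 - \left(-2\right) 1\right) - 653} - 1667 = \frac{1}{\left(30 - -2\right) - 653} - 1667 = \frac{1}{\left(30 + 2\right) - 653} - 1667 = \frac{1}{32 - 653} - 1667 = \frac{1}{-621} - 1667 = - \frac{1}{621} - 1667 = - \frac{1035208}{621}$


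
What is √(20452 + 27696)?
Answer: 2*√12037 ≈ 219.43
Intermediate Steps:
√(20452 + 27696) = √48148 = 2*√12037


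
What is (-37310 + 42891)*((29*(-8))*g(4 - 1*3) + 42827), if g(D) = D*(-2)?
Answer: 241607071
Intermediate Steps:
g(D) = -2*D
(-37310 + 42891)*((29*(-8))*g(4 - 1*3) + 42827) = (-37310 + 42891)*((29*(-8))*(-2*(4 - 1*3)) + 42827) = 5581*(-(-464)*(4 - 3) + 42827) = 5581*(-(-464) + 42827) = 5581*(-232*(-2) + 42827) = 5581*(464 + 42827) = 5581*43291 = 241607071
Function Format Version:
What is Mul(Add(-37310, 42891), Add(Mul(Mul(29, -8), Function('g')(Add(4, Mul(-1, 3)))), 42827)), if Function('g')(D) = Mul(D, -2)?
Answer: 241607071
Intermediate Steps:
Function('g')(D) = Mul(-2, D)
Mul(Add(-37310, 42891), Add(Mul(Mul(29, -8), Function('g')(Add(4, Mul(-1, 3)))), 42827)) = Mul(Add(-37310, 42891), Add(Mul(Mul(29, -8), Mul(-2, Add(4, Mul(-1, 3)))), 42827)) = Mul(5581, Add(Mul(-232, Mul(-2, Add(4, -3))), 42827)) = Mul(5581, Add(Mul(-232, Mul(-2, 1)), 42827)) = Mul(5581, Add(Mul(-232, -2), 42827)) = Mul(5581, Add(464, 42827)) = Mul(5581, 43291) = 241607071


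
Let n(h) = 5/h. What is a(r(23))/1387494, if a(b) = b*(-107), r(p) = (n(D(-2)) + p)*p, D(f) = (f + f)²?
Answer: -917953/22199904 ≈ -0.041349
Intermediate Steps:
D(f) = 4*f² (D(f) = (2*f)² = 4*f²)
r(p) = p*(5/16 + p) (r(p) = (5/((4*(-2)²)) + p)*p = (5/((4*4)) + p)*p = (5/16 + p)*p = p*(5/16 + p))
a(b) = -107*b
a(r(23))/1387494 = -107*23*(5 + 16*23)/16/1387494 = -107*23*(5 + 368)/16*(1/1387494) = -107*23*373/16*(1/1387494) = -107*8579/16*(1/1387494) = -917953/16*1/1387494 = -917953/22199904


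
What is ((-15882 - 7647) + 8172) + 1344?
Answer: -14013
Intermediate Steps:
((-15882 - 7647) + 8172) + 1344 = (-23529 + 8172) + 1344 = -15357 + 1344 = -14013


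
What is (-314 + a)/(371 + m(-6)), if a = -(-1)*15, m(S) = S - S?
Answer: -299/371 ≈ -0.80593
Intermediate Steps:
m(S) = 0
a = 15 (a = -1*(-15) = 15)
(-314 + a)/(371 + m(-6)) = (-314 + 15)/(371 + 0) = -299/371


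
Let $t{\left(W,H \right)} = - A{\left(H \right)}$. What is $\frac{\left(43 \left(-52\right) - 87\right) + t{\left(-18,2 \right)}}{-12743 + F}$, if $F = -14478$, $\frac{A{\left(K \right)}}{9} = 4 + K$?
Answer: $\frac{2377}{27221} \approx 0.087322$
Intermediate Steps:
$A{\left(K \right)} = 36 + 9 K$ ($A{\left(K \right)} = 9 \left(4 + K\right) = 36 + 9 K$)
$t{\left(W,H \right)} = -36 - 9 H$ ($t{\left(W,H \right)} = - (36 + 9 H) = -36 - 9 H$)
$\frac{\left(43 \left(-52\right) - 87\right) + t{\left(-18,2 \right)}}{-12743 + F} = \frac{\left(43 \left(-52\right) - 87\right) - 54}{-12743 - 14478} = \frac{\left(-2236 - 87\right) - 54}{-27221} = \left(-2323 - 54\right) \left(- \frac{1}{27221}\right) = \left(-2377\right) \left(- \frac{1}{27221}\right) = \frac{2377}{27221}$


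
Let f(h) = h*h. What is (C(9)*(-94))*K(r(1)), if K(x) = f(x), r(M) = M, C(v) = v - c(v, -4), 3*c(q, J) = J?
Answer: -2914/3 ≈ -971.33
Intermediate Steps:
c(q, J) = J/3
C(v) = 4/3 + v (C(v) = v - (-4)/3 = v - 1*(-4/3) = v + 4/3 = 4/3 + v)
f(h) = h²
K(x) = x²
(C(9)*(-94))*K(r(1)) = ((4/3 + 9)*(-94))*1² = ((31/3)*(-94))*1 = -2914/3*1 = -2914/3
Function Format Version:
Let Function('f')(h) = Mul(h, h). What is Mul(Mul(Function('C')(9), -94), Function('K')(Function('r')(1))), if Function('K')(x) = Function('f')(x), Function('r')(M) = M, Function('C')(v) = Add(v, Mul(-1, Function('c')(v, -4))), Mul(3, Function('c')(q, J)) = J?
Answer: Rational(-2914, 3) ≈ -971.33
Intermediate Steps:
Function('c')(q, J) = Mul(Rational(1, 3), J)
Function('C')(v) = Add(Rational(4, 3), v) (Function('C')(v) = Add(v, Mul(-1, Mul(Rational(1, 3), -4))) = Add(v, Mul(-1, Rational(-4, 3))) = Add(v, Rational(4, 3)) = Add(Rational(4, 3), v))
Function('f')(h) = Pow(h, 2)
Function('K')(x) = Pow(x, 2)
Mul(Mul(Function('C')(9), -94), Function('K')(Function('r')(1))) = Mul(Mul(Add(Rational(4, 3), 9), -94), Pow(1, 2)) = Mul(Mul(Rational(31, 3), -94), 1) = Mul(Rational(-2914, 3), 1) = Rational(-2914, 3)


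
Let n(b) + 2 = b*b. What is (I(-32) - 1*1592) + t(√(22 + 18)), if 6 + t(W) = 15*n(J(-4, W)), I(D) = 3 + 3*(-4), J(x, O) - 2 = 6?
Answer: -677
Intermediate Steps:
J(x, O) = 8 (J(x, O) = 2 + 6 = 8)
n(b) = -2 + b² (n(b) = -2 + b*b = -2 + b²)
I(D) = -9 (I(D) = 3 - 12 = -9)
t(W) = 924 (t(W) = -6 + 15*(-2 + 8²) = -6 + 15*(-2 + 64) = -6 + 15*62 = -6 + 930 = 924)
(I(-32) - 1*1592) + t(√(22 + 18)) = (-9 - 1*1592) + 924 = (-9 - 1592) + 924 = -1601 + 924 = -677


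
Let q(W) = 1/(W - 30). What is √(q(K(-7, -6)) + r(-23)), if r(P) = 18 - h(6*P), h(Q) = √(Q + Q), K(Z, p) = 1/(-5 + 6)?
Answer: √(15109 - 1682*I*√69)/29 ≈ 4.6062 - 1.8033*I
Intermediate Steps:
K(Z, p) = 1 (K(Z, p) = 1/1 = 1)
h(Q) = √2*√Q (h(Q) = √(2*Q) = √2*√Q)
q(W) = 1/(-30 + W)
r(P) = 18 - 2*√3*√P (r(P) = 18 - √2*√(6*P) = 18 - √2*√6*√P = 18 - 2*√3*√P)
√(q(K(-7, -6)) + r(-23)) = √(1/(-30 + 1) + (18 - 2*√3*√(-23))) = √(1/(-29) + (18 - 2*√3*I*√23)) = √(-1/29 + (18 - 2*I*√69)) = √(521/29 - 2*I*√69)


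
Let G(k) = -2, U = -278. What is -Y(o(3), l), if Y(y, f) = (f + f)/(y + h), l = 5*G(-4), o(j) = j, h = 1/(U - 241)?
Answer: 2595/389 ≈ 6.6710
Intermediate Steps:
h = -1/519 (h = 1/(-278 - 241) = 1/(-519) = -1/519 ≈ -0.0019268)
l = -10 (l = 5*(-2) = -10)
Y(y, f) = 2*f/(-1/519 + y) (Y(y, f) = (f + f)/(y - 1/519) = (2*f)/(-1/519 + y) = 2*f/(-1/519 + y))
-Y(o(3), l) = -1038*(-10)/(-1 + 519*3) = -1038*(-10)/(-1 + 1557) = -1038*(-10)/1556 = -1*(-2595/389) = 2595/389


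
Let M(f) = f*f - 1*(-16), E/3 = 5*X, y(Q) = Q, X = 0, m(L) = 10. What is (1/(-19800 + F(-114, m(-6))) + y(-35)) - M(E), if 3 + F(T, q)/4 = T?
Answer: -1033669/20268 ≈ -51.000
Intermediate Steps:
F(T, q) = -12 + 4*T
E = 0 (E = 3*(5*0) = 3*0 = 0)
M(f) = 16 + f² (M(f) = f² + 16 = 16 + f²)
(1/(-19800 + F(-114, m(-6))) + y(-35)) - M(E) = (1/(-19800 + (-12 + 4*(-114))) - 35) - (16 + 0²) = (1/(-19800 + (-12 - 456)) - 35) - (16 + 0) = (1/(-19800 - 468) - 35) - 1*16 = (1/(-20268) - 35) - 16 = (-1/20268 - 35) - 16 = -709381/20268 - 16 = -1033669/20268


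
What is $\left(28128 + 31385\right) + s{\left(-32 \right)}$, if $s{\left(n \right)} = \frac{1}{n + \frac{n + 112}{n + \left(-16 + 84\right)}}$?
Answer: $\frac{15949475}{268} \approx 59513.0$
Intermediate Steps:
$s{\left(n \right)} = \frac{1}{n + \frac{112 + n}{68 + n}}$ ($s{\left(n \right)} = \frac{1}{n + \frac{112 + n}{n + 68}} = \frac{1}{n + \frac{112 + n}{68 + n}}$)
$\left(28128 + 31385\right) + s{\left(-32 \right)} = \left(28128 + 31385\right) + \frac{68 - 32}{112 + \left(-32\right)^{2} + 69 \left(-32\right)} = 59513 + \frac{1}{112 + 1024 - 2208} \cdot 36 = 59513 + \frac{1}{-1072} \cdot 36 = 59513 - \frac{9}{268} = \frac{15949475}{268}$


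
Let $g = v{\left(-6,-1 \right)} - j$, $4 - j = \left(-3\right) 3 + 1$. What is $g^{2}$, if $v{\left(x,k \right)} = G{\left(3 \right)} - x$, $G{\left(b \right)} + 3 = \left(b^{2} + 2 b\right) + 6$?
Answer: $144$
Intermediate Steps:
$G{\left(b \right)} = 3 + b^{2} + 2 b$ ($G{\left(b \right)} = -3 + \left(\left(b^{2} + 2 b\right) + 6\right) = -3 + \left(6 + b^{2} + 2 b\right) = 3 + b^{2} + 2 b$)
$v{\left(x,k \right)} = 18 - x$ ($v{\left(x,k \right)} = \left(3 + 3^{2} + 2 \cdot 3\right) - x = \left(3 + 9 + 6\right) - x = 18 - x$)
$j = 12$ ($j = 4 - \left(\left(-3\right) 3 + 1\right) = 4 - \left(-9 + 1\right) = 4 - -8 = 4 + 8 = 12$)
$g = 12$ ($g = \left(18 - -6\right) - 12 = \left(18 + 6\right) - 12 = 24 - 12 = 12$)
$g^{2} = 12^{2} = 144$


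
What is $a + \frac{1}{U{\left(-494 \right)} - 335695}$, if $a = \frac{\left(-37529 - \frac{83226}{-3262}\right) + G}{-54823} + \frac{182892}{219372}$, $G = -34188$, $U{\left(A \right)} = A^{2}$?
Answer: $\frac{320838749436514100}{149827599561954027} \approx 2.1414$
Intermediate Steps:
$a = \frac{3500369675167}{1634619617953}$ ($a = \frac{\left(-37529 - \frac{83226}{-3262}\right) - 34188}{-54823} + \frac{182892}{219372} = \left(\left(-37529 - - \frac{41613}{1631}\right) - 34188\right) \left(- \frac{1}{54823}\right) + 182892 \cdot \frac{1}{219372} = \left(\left(-37529 + \frac{41613}{1631}\right) - 34188\right) \left(- \frac{1}{54823}\right) + \frac{15241}{18281} = \left(- \frac{61168186}{1631} - 34188\right) \left(- \frac{1}{54823}\right) + \frac{15241}{18281} = \left(- \frac{116928814}{1631}\right) \left(- \frac{1}{54823}\right) + \frac{15241}{18281} = \frac{116928814}{89416313} + \frac{15241}{18281} = \frac{3500369675167}{1634619617953} \approx 2.1414$)
$a + \frac{1}{U{\left(-494 \right)} - 335695} = \frac{3500369675167}{1634619617953} + \frac{1}{\left(-494\right)^{2} - 335695} = \frac{3500369675167}{1634619617953} + \frac{1}{244036 - 335695} = \frac{3500369675167}{1634619617953} + \frac{1}{-91659} = \frac{3500369675167}{1634619617953} - \frac{1}{91659} = \frac{320838749436514100}{149827599561954027}$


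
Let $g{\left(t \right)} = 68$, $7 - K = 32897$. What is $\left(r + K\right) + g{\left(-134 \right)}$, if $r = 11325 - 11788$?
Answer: $-33285$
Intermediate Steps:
$K = -32890$ ($K = 7 - 32897 = -32890$)
$r = -463$
$\left(r + K\right) + g{\left(-134 \right)} = \left(-463 - 32890\right) + 68 = -33353 + 68 = -33285$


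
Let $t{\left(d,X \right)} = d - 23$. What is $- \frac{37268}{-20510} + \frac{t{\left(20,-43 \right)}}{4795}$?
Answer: $\frac{2551979}{1404935} \approx 1.8164$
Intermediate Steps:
$t{\left(d,X \right)} = -23 + d$
$- \frac{37268}{-20510} + \frac{t{\left(20,-43 \right)}}{4795} = - \frac{37268}{-20510} + \frac{-23 + 20}{4795} = \left(-37268\right) \left(- \frac{1}{20510}\right) - \frac{3}{4795} = \frac{2662}{1465} - \frac{3}{4795} = \frac{2551979}{1404935}$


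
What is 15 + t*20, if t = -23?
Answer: -445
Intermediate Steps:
15 + t*20 = 15 - 23*20 = 15 - 460 = -445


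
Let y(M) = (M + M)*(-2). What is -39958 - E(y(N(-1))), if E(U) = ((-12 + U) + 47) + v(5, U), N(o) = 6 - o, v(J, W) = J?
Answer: -39970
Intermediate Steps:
y(M) = -4*M (y(M) = (2*M)*(-2) = -4*M)
E(U) = 40 + U (E(U) = ((-12 + U) + 47) + 5 = (35 + U) + 5 = 40 + U)
-39958 - E(y(N(-1))) = -39958 - (40 - 4*(6 - 1*(-1))) = -39958 - (40 - 4*(6 + 1)) = -39958 - (40 - 4*7) = -39958 - (40 - 28) = -39958 - 1*12 = -39958 - 12 = -39970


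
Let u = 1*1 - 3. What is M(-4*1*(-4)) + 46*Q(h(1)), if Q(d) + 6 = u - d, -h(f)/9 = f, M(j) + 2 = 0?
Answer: 44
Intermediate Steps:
M(j) = -2 (M(j) = -2 + 0 = -2)
u = -2 (u = 1 - 3 = -2)
h(f) = -9*f
Q(d) = -8 - d (Q(d) = -6 + (-2 - d) = -8 - d)
M(-4*1*(-4)) + 46*Q(h(1)) = -2 + 46*(-8 - (-9)) = -2 + 46*(-8 - 1*(-9)) = -2 + 46*(-8 + 9) = -2 + 46*1 = -2 + 46 = 44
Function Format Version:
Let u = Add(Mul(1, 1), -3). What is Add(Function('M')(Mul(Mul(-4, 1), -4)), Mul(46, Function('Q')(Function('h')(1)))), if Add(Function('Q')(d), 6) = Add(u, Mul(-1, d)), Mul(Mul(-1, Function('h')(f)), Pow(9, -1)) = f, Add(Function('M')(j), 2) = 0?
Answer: 44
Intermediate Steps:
Function('M')(j) = -2 (Function('M')(j) = Add(-2, 0) = -2)
u = -2 (u = Add(1, -3) = -2)
Function('h')(f) = Mul(-9, f)
Function('Q')(d) = Add(-8, Mul(-1, d)) (Function('Q')(d) = Add(-6, Add(-2, Mul(-1, d))) = Add(-8, Mul(-1, d)))
Add(Function('M')(Mul(Mul(-4, 1), -4)), Mul(46, Function('Q')(Function('h')(1)))) = Add(-2, Mul(46, Add(-8, Mul(-1, Mul(-9, 1))))) = Add(-2, Mul(46, Add(-8, Mul(-1, -9)))) = Add(-2, Mul(46, Add(-8, 9))) = Add(-2, Mul(46, 1)) = Add(-2, 46) = 44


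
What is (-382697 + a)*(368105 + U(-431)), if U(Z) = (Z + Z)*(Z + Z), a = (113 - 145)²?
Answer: -424095572277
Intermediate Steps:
a = 1024 (a = (-32)² = 1024)
U(Z) = 4*Z² (U(Z) = (2*Z)*(2*Z) = 4*Z²)
(-382697 + a)*(368105 + U(-431)) = (-382697 + 1024)*(368105 + 4*(-431)²) = -381673*(368105 + 4*185761) = -381673*(368105 + 743044) = -381673*1111149 = -424095572277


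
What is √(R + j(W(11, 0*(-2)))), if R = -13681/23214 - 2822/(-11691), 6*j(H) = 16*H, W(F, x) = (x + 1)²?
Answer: √2108453377240554/30154986 ≈ 1.5227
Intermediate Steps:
W(F, x) = (1 + x)²
j(H) = 8*H/3 (j(H) = (16*H)/6 = 8*H/3)
R = -31478221/90464958 (R = -13681*1/23214 - 2822*(-1/11691) = -13681/23214 + 2822/11691 = -31478221/90464958 ≈ -0.34796)
√(R + j(W(11, 0*(-2)))) = √(-31478221/90464958 + 8*(1 + 0*(-2))²/3) = √(-31478221/90464958 + 8*(1 + 0)²/3) = √(-31478221/90464958 + (8/3)*1²) = √(-31478221/90464958 + (8/3)*1) = √(-31478221/90464958 + 8/3) = √(209761667/90464958) = √2108453377240554/30154986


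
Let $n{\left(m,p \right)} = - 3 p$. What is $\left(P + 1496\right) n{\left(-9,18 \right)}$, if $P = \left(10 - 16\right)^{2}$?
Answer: $-82728$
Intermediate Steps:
$P = 36$ ($P = \left(-6\right)^{2} = 36$)
$\left(P + 1496\right) n{\left(-9,18 \right)} = \left(36 + 1496\right) \left(\left(-3\right) 18\right) = 1532 \left(-54\right) = -82728$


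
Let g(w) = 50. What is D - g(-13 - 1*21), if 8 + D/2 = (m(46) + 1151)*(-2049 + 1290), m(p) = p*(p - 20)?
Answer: -3562812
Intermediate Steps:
m(p) = p*(-20 + p)
D = -3562762 (D = -16 + 2*((46*(-20 + 46) + 1151)*(-2049 + 1290)) = -16 + 2*((46*26 + 1151)*(-759)) = -16 + 2*((1196 + 1151)*(-759)) = -16 + 2*(2347*(-759)) = -16 + 2*(-1781373) = -16 - 3562746 = -3562762)
D - g(-13 - 1*21) = -3562762 - 1*50 = -3562762 - 50 = -3562812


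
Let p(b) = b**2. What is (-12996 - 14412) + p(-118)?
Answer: -13484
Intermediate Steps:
(-12996 - 14412) + p(-118) = (-12996 - 14412) + (-118)**2 = -27408 + 13924 = -13484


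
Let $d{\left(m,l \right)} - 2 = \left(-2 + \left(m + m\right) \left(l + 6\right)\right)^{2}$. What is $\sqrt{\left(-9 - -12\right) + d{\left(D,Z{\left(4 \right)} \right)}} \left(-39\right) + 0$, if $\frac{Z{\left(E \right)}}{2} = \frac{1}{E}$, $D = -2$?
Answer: $- 39 \sqrt{789} \approx -1095.5$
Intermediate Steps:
$Z{\left(E \right)} = \frac{2}{E}$
$d{\left(m,l \right)} = 2 + \left(-2 + 2 m \left(6 + l\right)\right)^{2}$ ($d{\left(m,l \right)} = 2 + \left(-2 + \left(m + m\right) \left(l + 6\right)\right)^{2} = 2 + \left(-2 + 2 m \left(6 + l\right)\right)^{2}$)
$\sqrt{\left(-9 - -12\right) + d{\left(D,Z{\left(4 \right)} \right)}} \left(-39\right) + 0 = \sqrt{\left(-9 - -12\right) + \left(2 + 4 \left(-1 + 6 \left(-2\right) + \frac{2}{4} \left(-2\right)\right)^{2}\right)} \left(-39\right) + 0 = \sqrt{\left(-9 + 12\right) + \left(2 + 4 \left(-1 - 12 + 2 \cdot \frac{1}{4} \left(-2\right)\right)^{2}\right)} \left(-39\right) + 0 = \sqrt{3 + \left(2 + 4 \left(-1 - 12 + \frac{1}{2} \left(-2\right)\right)^{2}\right)} \left(-39\right) + 0 = \sqrt{3 + \left(2 + 4 \left(-1 - 12 - 1\right)^{2}\right)} \left(-39\right) + 0 = \sqrt{3 + \left(2 + 4 \left(-14\right)^{2}\right)} \left(-39\right) + 0 = \sqrt{3 + \left(2 + 4 \cdot 196\right)} \left(-39\right) + 0 = \sqrt{3 + \left(2 + 784\right)} \left(-39\right) + 0 = \sqrt{3 + 786} \left(-39\right) + 0 = \sqrt{789} \left(-39\right) + 0 = - 39 \sqrt{789} + 0 = - 39 \sqrt{789}$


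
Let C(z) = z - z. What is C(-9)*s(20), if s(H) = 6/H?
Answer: 0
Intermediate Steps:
C(z) = 0
C(-9)*s(20) = 0*(6/20) = 0*(6*(1/20)) = 0*(3/10) = 0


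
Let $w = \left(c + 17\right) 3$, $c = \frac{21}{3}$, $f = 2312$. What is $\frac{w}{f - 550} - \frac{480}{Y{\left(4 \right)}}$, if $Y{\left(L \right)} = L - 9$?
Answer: $\frac{84612}{881} \approx 96.041$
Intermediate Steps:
$c = 7$ ($c = 21 \cdot \frac{1}{3} = 7$)
$w = 72$ ($w = \left(7 + 17\right) 3 = 24 \cdot 3 = 72$)
$Y{\left(L \right)} = -9 + L$ ($Y{\left(L \right)} = L - 9 = -9 + L$)
$\frac{w}{f - 550} - \frac{480}{Y{\left(4 \right)}} = \frac{72}{2312 - 550} - \frac{480}{-9 + 4} = \frac{72}{2312 - 550} - \frac{480}{-5} = \frac{72}{1762} - -96 = 72 \cdot \frac{1}{1762} + 96 = \frac{36}{881} + 96 = \frac{84612}{881}$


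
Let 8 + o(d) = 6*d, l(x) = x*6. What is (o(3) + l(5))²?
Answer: 1600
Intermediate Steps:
l(x) = 6*x
o(d) = -8 + 6*d
(o(3) + l(5))² = ((-8 + 6*3) + 6*5)² = ((-8 + 18) + 30)² = (10 + 30)² = 40² = 1600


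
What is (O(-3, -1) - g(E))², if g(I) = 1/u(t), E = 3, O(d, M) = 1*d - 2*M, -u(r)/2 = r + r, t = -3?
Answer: 169/144 ≈ 1.1736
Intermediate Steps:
u(r) = -4*r (u(r) = -2*(r + r) = -4*r)
O(d, M) = d - 2*M
g(I) = 1/12 (g(I) = 1/(-4*(-3)) = 1/12)
(O(-3, -1) - g(E))² = ((-3 - 2*(-1)) - 1*1/12)² = ((-3 + 2) - 1/12)² = (-1 - 1/12)² = (-13/12)² = 169/144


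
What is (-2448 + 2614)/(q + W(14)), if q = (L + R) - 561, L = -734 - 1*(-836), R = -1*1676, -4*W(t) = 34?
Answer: -332/4287 ≈ -0.077443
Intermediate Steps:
W(t) = -17/2 (W(t) = -¼*34 = -17/2)
R = -1676
L = 102 (L = -734 + 836 = 102)
q = -2135 (q = (102 - 1676) - 561 = -1574 - 561 = -2135)
(-2448 + 2614)/(q + W(14)) = (-2448 + 2614)/(-2135 - 17/2) = 166/(-4287/2) = 166*(-2/4287) = -332/4287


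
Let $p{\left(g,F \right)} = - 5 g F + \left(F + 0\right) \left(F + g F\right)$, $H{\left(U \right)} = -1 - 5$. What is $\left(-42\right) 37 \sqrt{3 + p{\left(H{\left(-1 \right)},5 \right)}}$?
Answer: $- 3108 \sqrt{7} \approx -8223.0$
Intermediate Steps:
$H{\left(U \right)} = -6$ ($H{\left(U \right)} = -1 - 5 = -6$)
$p{\left(g,F \right)} = F \left(F + F g\right) - 5 F g$ ($p{\left(g,F \right)} = - 5 F g + F \left(F + F g\right) = F \left(F + F g\right) - 5 F g$)
$\left(-42\right) 37 \sqrt{3 + p{\left(H{\left(-1 \right)},5 \right)}} = \left(-42\right) 37 \sqrt{3 + 5 \left(5 - -30 + 5 \left(-6\right)\right)} = - 1554 \sqrt{3 + 5 \left(5 + 30 - 30\right)} = - 1554 \sqrt{3 + 5 \cdot 5} = - 1554 \sqrt{3 + 25} = - 1554 \sqrt{28} = - 1554 \cdot 2 \sqrt{7} = - 3108 \sqrt{7}$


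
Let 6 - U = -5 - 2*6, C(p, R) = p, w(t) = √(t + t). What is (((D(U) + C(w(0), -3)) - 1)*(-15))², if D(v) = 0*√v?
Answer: 225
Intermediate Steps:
w(t) = √2*√t (w(t) = √(2*t) = √2*√t)
U = 23 (U = 6 - (-5 - 2*6) = 6 - (-5 - 12) = 6 - 1*(-17) = 6 + 17 = 23)
D(v) = 0
(((D(U) + C(w(0), -3)) - 1)*(-15))² = (((0 + √2*√0) - 1)*(-15))² = (((0 + √2*0) - 1)*(-15))² = (((0 + 0) - 1)*(-15))² = ((0 - 1)*(-15))² = (-1*(-15))² = 15² = 225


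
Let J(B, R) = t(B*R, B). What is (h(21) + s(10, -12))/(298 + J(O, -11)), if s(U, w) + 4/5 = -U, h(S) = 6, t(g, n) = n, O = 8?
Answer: -4/255 ≈ -0.015686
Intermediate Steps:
s(U, w) = -⅘ - U
J(B, R) = B
(h(21) + s(10, -12))/(298 + J(O, -11)) = (6 + (-⅘ - 1*10))/(298 + 8) = (6 + (-⅘ - 10))/306 = (6 - 54/5)*(1/306) = -24/5*1/306 = -4/255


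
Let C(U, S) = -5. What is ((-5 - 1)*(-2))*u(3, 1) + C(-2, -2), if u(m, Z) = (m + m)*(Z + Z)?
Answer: 139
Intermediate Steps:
u(m, Z) = 4*Z*m (u(m, Z) = (2*m)*(2*Z) = 4*Z*m)
((-5 - 1)*(-2))*u(3, 1) + C(-2, -2) = ((-5 - 1)*(-2))*(4*1*3) - 5 = -6*(-2)*12 - 5 = 12*12 - 5 = 144 - 5 = 139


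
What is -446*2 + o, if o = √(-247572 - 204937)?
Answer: -892 + I*√452509 ≈ -892.0 + 672.69*I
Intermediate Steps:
o = I*√452509 (o = √(-452509) = I*√452509 ≈ 672.69*I)
-446*2 + o = -446*2 + I*√452509 = -892 + I*√452509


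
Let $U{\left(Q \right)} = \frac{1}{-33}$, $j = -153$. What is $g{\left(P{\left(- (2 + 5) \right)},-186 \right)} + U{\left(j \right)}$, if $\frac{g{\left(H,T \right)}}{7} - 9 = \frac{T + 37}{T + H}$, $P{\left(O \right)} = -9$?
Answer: $\frac{146543}{2145} \approx 68.318$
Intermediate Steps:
$g{\left(H,T \right)} = 63 + \frac{7 \left(37 + T\right)}{H + T}$ ($g{\left(H,T \right)} = 63 + 7 \frac{T + 37}{T + H} = 63 + 7 \frac{37 + T}{H + T} = 63 + \frac{7 \left(37 + T\right)}{H + T}$)
$U{\left(Q \right)} = - \frac{1}{33}$
$g{\left(P{\left(- (2 + 5) \right)},-186 \right)} + U{\left(j \right)} = \frac{7 \left(37 + 9 \left(-9\right) + 10 \left(-186\right)\right)}{-9 - 186} - \frac{1}{33} = \frac{7 \left(37 - 81 - 1860\right)}{-195} - \frac{1}{33} = 7 \left(- \frac{1}{195}\right) \left(-1904\right) - \frac{1}{33} = \frac{13328}{195} - \frac{1}{33} = \frac{146543}{2145}$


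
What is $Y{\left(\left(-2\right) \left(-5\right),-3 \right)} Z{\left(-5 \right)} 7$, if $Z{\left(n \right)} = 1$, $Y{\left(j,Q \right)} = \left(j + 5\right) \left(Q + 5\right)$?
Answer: $210$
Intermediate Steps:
$Y{\left(j,Q \right)} = \left(5 + Q\right) \left(5 + j\right)$ ($Y{\left(j,Q \right)} = \left(5 + j\right) \left(5 + Q\right) = \left(5 + Q\right) \left(5 + j\right)$)
$Y{\left(\left(-2\right) \left(-5\right),-3 \right)} Z{\left(-5 \right)} 7 = \left(25 + 5 \left(-3\right) + 5 \left(\left(-2\right) \left(-5\right)\right) - 3 \left(\left(-2\right) \left(-5\right)\right)\right) 1 \cdot 7 = \left(25 - 15 + 5 \cdot 10 - 30\right) 1 \cdot 7 = \left(25 - 15 + 50 - 30\right) 1 \cdot 7 = 30 \cdot 1 \cdot 7 = 30 \cdot 7 = 210$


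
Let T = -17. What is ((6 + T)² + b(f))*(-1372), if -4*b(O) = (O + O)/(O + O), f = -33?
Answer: -165669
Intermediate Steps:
b(O) = -¼ (b(O) = -(O + O)/(4*(O + O)) = -2*O/(4*(2*O)) = -2*O*1/(2*O)/4 = -¼*1 = -¼)
((6 + T)² + b(f))*(-1372) = ((6 - 17)² - ¼)*(-1372) = ((-11)² - ¼)*(-1372) = (121 - ¼)*(-1372) = (483/4)*(-1372) = -165669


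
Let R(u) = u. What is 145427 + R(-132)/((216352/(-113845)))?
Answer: 7869612461/54088 ≈ 1.4550e+5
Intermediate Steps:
145427 + R(-132)/((216352/(-113845))) = 145427 - 132/(216352/(-113845)) = 145427 - 132/(216352*(-1/113845)) = 145427 - 132/(-216352/113845) = 145427 - 132*(-113845/216352) = 145427 + 3756885/54088 = 7869612461/54088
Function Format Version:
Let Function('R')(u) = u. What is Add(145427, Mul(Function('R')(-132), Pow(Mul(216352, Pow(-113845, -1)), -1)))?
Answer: Rational(7869612461, 54088) ≈ 1.4550e+5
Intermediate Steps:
Add(145427, Mul(Function('R')(-132), Pow(Mul(216352, Pow(-113845, -1)), -1))) = Add(145427, Mul(-132, Pow(Mul(216352, Pow(-113845, -1)), -1))) = Add(145427, Mul(-132, Pow(Mul(216352, Rational(-1, 113845)), -1))) = Add(145427, Mul(-132, Pow(Rational(-216352, 113845), -1))) = Add(145427, Mul(-132, Rational(-113845, 216352))) = Add(145427, Rational(3756885, 54088)) = Rational(7869612461, 54088)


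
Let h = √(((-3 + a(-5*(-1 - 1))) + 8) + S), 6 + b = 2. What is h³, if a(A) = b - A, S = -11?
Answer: -40*I*√5 ≈ -89.443*I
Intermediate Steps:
b = -4 (b = -6 + 2 = -4)
a(A) = -4 - A
h = 2*I*√5 (h = √(((-3 + (-4 - (-5)*(-1 - 1))) + 8) - 11) = √(((-3 + (-4 - (-5)*(-2))) + 8) - 11) = √(((-3 + (-4 - 1*10)) + 8) - 11) = √(((-3 + (-4 - 10)) + 8) - 11) = √(((-3 - 14) + 8) - 11) = √((-17 + 8) - 11) = √(-9 - 11) = √(-20) = 2*I*√5 ≈ 4.4721*I)
h³ = (2*I*√5)³ = -40*I*√5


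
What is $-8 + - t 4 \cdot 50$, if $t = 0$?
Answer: $-8$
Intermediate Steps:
$-8 + - t 4 \cdot 50 = -8 + \left(-1\right) 0 \cdot 4 \cdot 50 = -8 + 0 \cdot 4 \cdot 50 = -8 + 0 \cdot 50 = -8 + 0 = -8$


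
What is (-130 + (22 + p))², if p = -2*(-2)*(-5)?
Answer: 16384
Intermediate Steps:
p = -20 (p = 4*(-5) = -20)
(-130 + (22 + p))² = (-130 + (22 - 20))² = (-130 + 2)² = (-128)² = 16384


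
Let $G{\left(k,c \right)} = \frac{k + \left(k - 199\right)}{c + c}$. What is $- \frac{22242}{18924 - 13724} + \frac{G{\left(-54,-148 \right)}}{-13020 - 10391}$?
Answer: $- \frac{4816593911}{1126069100} \approx -4.2774$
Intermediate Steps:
$G{\left(k,c \right)} = \frac{-199 + 2 k}{2 c}$ ($G{\left(k,c \right)} = \frac{k + \left(-199 + k\right)}{2 c} = \left(-199 + 2 k\right) \frac{1}{2 c} = \frac{-199 + 2 k}{2 c}$)
$- \frac{22242}{18924 - 13724} + \frac{G{\left(-54,-148 \right)}}{-13020 - 10391} = - \frac{22242}{18924 - 13724} + \frac{\frac{1}{-148} \left(- \frac{199}{2} - 54\right)}{-13020 - 10391} = - \frac{22242}{5200} + \frac{\left(- \frac{1}{148}\right) \left(- \frac{307}{2}\right)}{-13020 - 10391} = \left(-22242\right) \frac{1}{5200} + \frac{307}{296 \left(-23411\right)} = - \frac{11121}{2600} + \frac{307}{296} \left(- \frac{1}{23411}\right) = - \frac{11121}{2600} - \frac{307}{6929656} = - \frac{4816593911}{1126069100}$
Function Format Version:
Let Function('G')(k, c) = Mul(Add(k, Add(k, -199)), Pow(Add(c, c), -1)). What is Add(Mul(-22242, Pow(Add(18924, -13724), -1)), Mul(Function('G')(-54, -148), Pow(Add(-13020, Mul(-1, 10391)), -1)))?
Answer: Rational(-4816593911, 1126069100) ≈ -4.2774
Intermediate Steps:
Function('G')(k, c) = Mul(Rational(1, 2), Pow(c, -1), Add(-199, Mul(2, k))) (Function('G')(k, c) = Mul(Add(k, Add(-199, k)), Pow(Mul(2, c), -1)) = Mul(Add(-199, Mul(2, k)), Mul(Rational(1, 2), Pow(c, -1))) = Mul(Rational(1, 2), Pow(c, -1), Add(-199, Mul(2, k))))
Add(Mul(-22242, Pow(Add(18924, -13724), -1)), Mul(Function('G')(-54, -148), Pow(Add(-13020, Mul(-1, 10391)), -1))) = Add(Mul(-22242, Pow(Add(18924, -13724), -1)), Mul(Mul(Pow(-148, -1), Add(Rational(-199, 2), -54)), Pow(Add(-13020, Mul(-1, 10391)), -1))) = Add(Mul(-22242, Pow(5200, -1)), Mul(Mul(Rational(-1, 148), Rational(-307, 2)), Pow(Add(-13020, -10391), -1))) = Add(Mul(-22242, Rational(1, 5200)), Mul(Rational(307, 296), Pow(-23411, -1))) = Add(Rational(-11121, 2600), Mul(Rational(307, 296), Rational(-1, 23411))) = Add(Rational(-11121, 2600), Rational(-307, 6929656)) = Rational(-4816593911, 1126069100)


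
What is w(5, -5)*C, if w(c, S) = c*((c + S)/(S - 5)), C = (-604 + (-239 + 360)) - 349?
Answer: 0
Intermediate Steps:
C = -832 (C = (-604 + 121) - 349 = -483 - 349 = -832)
w(c, S) = c*(S + c)/(-5 + S) (w(c, S) = c*((S + c)/(-5 + S)) = c*(S + c)/(-5 + S))
w(5, -5)*C = (5*(-5 + 5)/(-5 - 5))*(-832) = (5*0/(-10))*(-832) = (5*(-⅒)*0)*(-832) = 0*(-832) = 0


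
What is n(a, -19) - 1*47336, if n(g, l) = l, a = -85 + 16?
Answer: -47355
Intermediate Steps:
a = -69
n(a, -19) - 1*47336 = -19 - 1*47336 = -19 - 47336 = -47355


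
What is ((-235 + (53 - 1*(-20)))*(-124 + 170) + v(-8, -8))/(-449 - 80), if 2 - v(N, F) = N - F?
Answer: 7450/529 ≈ 14.083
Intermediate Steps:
v(N, F) = 2 + F - N (v(N, F) = 2 - (N - F) = 2 + (F - N) = 2 + F - N)
((-235 + (53 - 1*(-20)))*(-124 + 170) + v(-8, -8))/(-449 - 80) = ((-235 + (53 - 1*(-20)))*(-124 + 170) + (2 - 8 - 1*(-8)))/(-449 - 80) = ((-235 + (53 + 20))*46 + (2 - 8 + 8))/(-529) = ((-235 + 73)*46 + 2)*(-1/529) = (-162*46 + 2)*(-1/529) = (-7452 + 2)*(-1/529) = -7450*(-1/529) = 7450/529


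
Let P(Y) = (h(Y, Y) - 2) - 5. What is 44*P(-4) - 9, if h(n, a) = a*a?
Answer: 387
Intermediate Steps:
h(n, a) = a²
P(Y) = -7 + Y² (P(Y) = (Y² - 2) - 5 = (-2 + Y²) - 5 = -7 + Y²)
44*P(-4) - 9 = 44*(-7 + (-4)²) - 9 = 44*(-7 + 16) - 9 = 44*9 - 9 = 396 - 9 = 387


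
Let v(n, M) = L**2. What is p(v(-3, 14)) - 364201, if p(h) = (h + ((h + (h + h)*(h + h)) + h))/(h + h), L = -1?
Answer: -728395/2 ≈ -3.6420e+5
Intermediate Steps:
v(n, M) = 1 (v(n, M) = (-1)**2 = 1)
p(h) = (3*h + 4*h**2)/(2*h) (p(h) = (h + ((h + (2*h)*(2*h)) + h))/((2*h)) = (h + ((h + 4*h**2) + h))*(1/(2*h)) = (h + (2*h + 4*h**2))*(1/(2*h)) = (3*h + 4*h**2)*(1/(2*h)) = (3*h + 4*h**2)/(2*h))
p(v(-3, 14)) - 364201 = (3/2 + 2*1) - 364201 = (3/2 + 2) - 364201 = 7/2 - 364201 = -728395/2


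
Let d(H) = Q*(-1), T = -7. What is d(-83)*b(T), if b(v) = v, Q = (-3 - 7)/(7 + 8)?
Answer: -14/3 ≈ -4.6667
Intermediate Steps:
Q = -2/3 (Q = -10/15 = -10*1/15 = -2/3 ≈ -0.66667)
d(H) = 2/3 (d(H) = -2/3*(-1) = 2/3)
d(-83)*b(T) = (2/3)*(-7) = -14/3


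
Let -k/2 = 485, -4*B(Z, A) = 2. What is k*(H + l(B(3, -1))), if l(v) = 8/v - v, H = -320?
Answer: 325435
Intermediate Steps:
B(Z, A) = -1/2 (B(Z, A) = -1/4*2 = -1/2)
k = -970 (k = -2*485 = -970)
l(v) = -v + 8/v
k*(H + l(B(3, -1))) = -970*(-320 + (-1*(-1/2) + 8/(-1/2))) = -970*(-320 + (1/2 + 8*(-2))) = -970*(-320 + (1/2 - 16)) = -970*(-320 - 31/2) = -970*(-671/2) = 325435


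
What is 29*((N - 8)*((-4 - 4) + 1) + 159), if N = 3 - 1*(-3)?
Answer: 5017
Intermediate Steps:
N = 6 (N = 3 + 3 = 6)
29*((N - 8)*((-4 - 4) + 1) + 159) = 29*((6 - 8)*((-4 - 4) + 1) + 159) = 29*(-2*(-8 + 1) + 159) = 29*(-2*(-7) + 159) = 29*(14 + 159) = 29*173 = 5017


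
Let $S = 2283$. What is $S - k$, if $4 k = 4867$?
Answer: $\frac{4265}{4} \approx 1066.3$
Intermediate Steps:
$k = \frac{4867}{4}$ ($k = \frac{1}{4} \cdot 4867 = \frac{4867}{4} \approx 1216.8$)
$S - k = 2283 - \frac{4867}{4} = \frac{4265}{4}$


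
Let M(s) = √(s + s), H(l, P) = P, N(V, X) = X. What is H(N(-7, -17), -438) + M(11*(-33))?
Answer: -438 + 11*I*√6 ≈ -438.0 + 26.944*I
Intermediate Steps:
M(s) = √2*√s (M(s) = √(2*s) = √2*√s)
H(N(-7, -17), -438) + M(11*(-33)) = -438 + √2*√(11*(-33)) = -438 + √2*√(-363) = -438 + √2*(11*I*√3) = -438 + 11*I*√6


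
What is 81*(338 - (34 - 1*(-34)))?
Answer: 21870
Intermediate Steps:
81*(338 - (34 - 1*(-34))) = 81*(338 - (34 + 34)) = 81*(338 - 68) = 81*270 = 21870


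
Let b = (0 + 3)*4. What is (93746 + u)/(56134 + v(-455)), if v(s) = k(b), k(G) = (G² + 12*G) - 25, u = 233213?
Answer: 326959/56397 ≈ 5.7975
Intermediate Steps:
b = 12 (b = 3*4 = 12)
k(G) = -25 + G² + 12*G
v(s) = 263 (v(s) = -25 + 12² + 12*12 = -25 + 144 + 144 = 263)
(93746 + u)/(56134 + v(-455)) = (93746 + 233213)/(56134 + 263) = 326959/56397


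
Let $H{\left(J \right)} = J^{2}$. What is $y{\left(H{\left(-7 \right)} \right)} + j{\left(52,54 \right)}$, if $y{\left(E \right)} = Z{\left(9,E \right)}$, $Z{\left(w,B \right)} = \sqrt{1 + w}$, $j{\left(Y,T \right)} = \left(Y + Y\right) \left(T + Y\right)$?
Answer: $11024 + \sqrt{10} \approx 11027.0$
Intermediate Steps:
$j{\left(Y,T \right)} = 2 Y \left(T + Y\right)$
$y{\left(E \right)} = \sqrt{10}$ ($y{\left(E \right)} = \sqrt{1 + 9} = \sqrt{10}$)
$y{\left(H{\left(-7 \right)} \right)} + j{\left(52,54 \right)} = \sqrt{10} + 2 \cdot 52 \left(54 + 52\right) = \sqrt{10} + 2 \cdot 52 \cdot 106 = \sqrt{10} + 11024 = 11024 + \sqrt{10}$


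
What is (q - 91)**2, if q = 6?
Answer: 7225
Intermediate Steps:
(q - 91)**2 = (6 - 91)**2 = (-85)**2 = 7225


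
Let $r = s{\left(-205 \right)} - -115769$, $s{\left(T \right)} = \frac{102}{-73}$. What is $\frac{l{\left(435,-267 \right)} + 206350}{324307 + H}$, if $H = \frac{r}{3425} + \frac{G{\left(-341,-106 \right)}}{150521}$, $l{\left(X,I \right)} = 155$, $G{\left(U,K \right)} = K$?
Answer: $\frac{518107457315175}{813749726255684} \approx 0.63669$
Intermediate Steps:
$s{\left(T \right)} = - \frac{102}{73}$ ($s{\left(T \right)} = 102 \left(- \frac{1}{73}\right) = - \frac{102}{73}$)
$r = \frac{8451035}{73}$ ($r = - \frac{102}{73} - -115769 = - \frac{102}{73} + 115769 = \frac{8451035}{73} \approx 1.1577 \cdot 10^{5}$)
$H = \frac{254406347317}{7526802605}$ ($H = \frac{8451035}{73 \cdot 3425} - \frac{106}{150521} = \frac{8451035}{73} \cdot \frac{1}{3425} - \frac{106}{150521} = \frac{1690207}{50005} - \frac{106}{150521} = \frac{254406347317}{7526802605} \approx 33.8$)
$\frac{l{\left(435,-267 \right)} + 206350}{324307 + H} = \frac{155 + 206350}{324307 + \frac{254406347317}{7526802605}} = \frac{206505}{\frac{2441249178767052}{7526802605}} = 206505 \cdot \frac{7526802605}{2441249178767052} = \frac{518107457315175}{813749726255684}$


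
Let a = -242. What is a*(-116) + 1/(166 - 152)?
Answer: 393009/14 ≈ 28072.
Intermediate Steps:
a*(-116) + 1/(166 - 152) = -242*(-116) + 1/(166 - 152) = 28072 + 1/14 = 393009/14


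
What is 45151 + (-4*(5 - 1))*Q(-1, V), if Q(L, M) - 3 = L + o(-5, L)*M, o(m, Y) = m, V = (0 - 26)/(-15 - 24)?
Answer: 135517/3 ≈ 45172.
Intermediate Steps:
V = ⅔ (V = -26/(-39) = -26*(-1/39) = ⅔ ≈ 0.66667)
Q(L, M) = 3 + L - 5*M (Q(L, M) = 3 + (L - 5*M) = 3 + L - 5*M)
45151 + (-4*(5 - 1))*Q(-1, V) = 45151 + (-4*(5 - 1))*(3 - 1 - 5*⅔) = 45151 + (-4*4)*(3 - 1 - 10/3) = 45151 - 16*(-4/3) = 45151 + 64/3 = 135517/3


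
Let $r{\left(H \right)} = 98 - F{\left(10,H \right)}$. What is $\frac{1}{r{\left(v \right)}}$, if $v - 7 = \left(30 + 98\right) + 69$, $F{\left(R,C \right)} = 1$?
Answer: $\frac{1}{97} \approx 0.010309$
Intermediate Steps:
$v = 204$ ($v = 7 + \left(\left(30 + 98\right) + 69\right) = 7 + \left(128 + 69\right) = 7 + 197 = 204$)
$r{\left(H \right)} = 97$ ($r{\left(H \right)} = 98 - 1 = 97$)
$\frac{1}{r{\left(v \right)}} = \frac{1}{97}$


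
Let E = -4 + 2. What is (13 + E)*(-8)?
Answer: -88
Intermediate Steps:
E = -2
(13 + E)*(-8) = (13 - 2)*(-8) = 11*(-8) = -88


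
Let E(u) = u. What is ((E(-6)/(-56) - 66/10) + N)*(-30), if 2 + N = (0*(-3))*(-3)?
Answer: 3567/14 ≈ 254.79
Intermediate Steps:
N = -2 (N = -2 + (0*(-3))*(-3) = -2 + 0*(-3) = -2 + 0 = -2)
((E(-6)/(-56) - 66/10) + N)*(-30) = ((-6/(-56) - 66/10) - 2)*(-30) = ((-6*(-1/56) - 66*⅒) - 2)*(-30) = ((3/28 - 33/5) - 2)*(-30) = (-909/140 - 2)*(-30) = -1189/140*(-30) = 3567/14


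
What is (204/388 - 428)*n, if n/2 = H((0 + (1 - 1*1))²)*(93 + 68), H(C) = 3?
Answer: -40055190/97 ≈ -4.1294e+5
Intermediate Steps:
n = 966 (n = 2*(3*(93 + 68)) = 2*(3*161) = 2*483 = 966)
(204/388 - 428)*n = (204/388 - 428)*966 = (204*(1/388) - 428)*966 = (51/97 - 428)*966 = -41465/97*966 = -40055190/97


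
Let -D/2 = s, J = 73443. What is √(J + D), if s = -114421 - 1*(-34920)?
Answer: √232445 ≈ 482.13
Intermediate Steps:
s = -79501 (s = -114421 + 34920 = -79501)
D = 159002 (D = -2*(-79501) = 159002)
√(J + D) = √(73443 + 159002) = √232445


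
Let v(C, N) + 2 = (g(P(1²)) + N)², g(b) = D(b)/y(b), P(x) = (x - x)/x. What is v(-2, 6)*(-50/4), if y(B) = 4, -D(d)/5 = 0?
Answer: -425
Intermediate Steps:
D(d) = 0 (D(d) = -5*0 = 0)
P(x) = 0 (P(x) = 0/x = 0)
g(b) = 0 (g(b) = 0/4 = 0*(¼) = 0)
v(C, N) = -2 + N² (v(C, N) = -2 + (0 + N)² = -2 + N²)
v(-2, 6)*(-50/4) = (-2 + 6²)*(-50/4) = (-2 + 36)*(-50*¼) = 34*(-25/2) = -425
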